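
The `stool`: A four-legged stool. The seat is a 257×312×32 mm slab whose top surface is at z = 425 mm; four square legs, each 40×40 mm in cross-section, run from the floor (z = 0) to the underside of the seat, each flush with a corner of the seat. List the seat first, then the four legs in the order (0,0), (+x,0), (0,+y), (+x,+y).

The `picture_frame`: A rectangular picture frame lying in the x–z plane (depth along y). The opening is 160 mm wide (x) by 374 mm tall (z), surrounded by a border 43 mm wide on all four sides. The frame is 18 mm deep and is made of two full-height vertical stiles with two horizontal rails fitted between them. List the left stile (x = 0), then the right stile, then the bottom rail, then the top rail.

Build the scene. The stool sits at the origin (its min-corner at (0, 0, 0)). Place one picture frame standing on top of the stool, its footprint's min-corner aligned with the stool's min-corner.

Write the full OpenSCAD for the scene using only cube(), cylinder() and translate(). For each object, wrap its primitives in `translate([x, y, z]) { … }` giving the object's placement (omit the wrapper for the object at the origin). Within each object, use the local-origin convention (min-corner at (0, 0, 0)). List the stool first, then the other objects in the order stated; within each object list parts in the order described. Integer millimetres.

translate([0, 0, 393]) cube([257, 312, 32]);
cube([40, 40, 393]);
translate([217, 0, 0]) cube([40, 40, 393]);
translate([0, 272, 0]) cube([40, 40, 393]);
translate([217, 272, 0]) cube([40, 40, 393]);
translate([0, 0, 425]) {
  cube([43, 18, 460]);
  translate([203, 0, 0]) cube([43, 18, 460]);
  translate([43, 0, 0]) cube([160, 18, 43]);
  translate([43, 0, 417]) cube([160, 18, 43]);
}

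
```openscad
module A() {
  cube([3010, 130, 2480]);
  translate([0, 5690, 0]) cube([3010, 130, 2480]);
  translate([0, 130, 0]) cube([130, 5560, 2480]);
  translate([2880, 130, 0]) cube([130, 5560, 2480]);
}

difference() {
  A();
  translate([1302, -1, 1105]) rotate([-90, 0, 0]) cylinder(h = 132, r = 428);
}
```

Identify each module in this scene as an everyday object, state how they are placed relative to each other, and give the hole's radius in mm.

The subtracted cylinder has r = 428 mm.

A is a house frame. The house frame has a circular hole through its front wall. The hole's radius is 428 mm.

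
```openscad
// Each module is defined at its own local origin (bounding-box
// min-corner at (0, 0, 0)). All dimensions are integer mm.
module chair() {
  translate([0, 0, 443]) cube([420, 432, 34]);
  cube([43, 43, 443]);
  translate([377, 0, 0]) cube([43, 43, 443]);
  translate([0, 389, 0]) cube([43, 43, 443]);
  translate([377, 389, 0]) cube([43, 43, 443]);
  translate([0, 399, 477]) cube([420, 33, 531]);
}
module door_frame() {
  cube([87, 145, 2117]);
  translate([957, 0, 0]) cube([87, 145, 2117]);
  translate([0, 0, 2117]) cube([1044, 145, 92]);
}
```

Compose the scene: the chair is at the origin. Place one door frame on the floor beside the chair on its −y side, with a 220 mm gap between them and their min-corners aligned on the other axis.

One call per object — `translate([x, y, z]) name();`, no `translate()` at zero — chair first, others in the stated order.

chair();
translate([0, -365, 0]) door_frame();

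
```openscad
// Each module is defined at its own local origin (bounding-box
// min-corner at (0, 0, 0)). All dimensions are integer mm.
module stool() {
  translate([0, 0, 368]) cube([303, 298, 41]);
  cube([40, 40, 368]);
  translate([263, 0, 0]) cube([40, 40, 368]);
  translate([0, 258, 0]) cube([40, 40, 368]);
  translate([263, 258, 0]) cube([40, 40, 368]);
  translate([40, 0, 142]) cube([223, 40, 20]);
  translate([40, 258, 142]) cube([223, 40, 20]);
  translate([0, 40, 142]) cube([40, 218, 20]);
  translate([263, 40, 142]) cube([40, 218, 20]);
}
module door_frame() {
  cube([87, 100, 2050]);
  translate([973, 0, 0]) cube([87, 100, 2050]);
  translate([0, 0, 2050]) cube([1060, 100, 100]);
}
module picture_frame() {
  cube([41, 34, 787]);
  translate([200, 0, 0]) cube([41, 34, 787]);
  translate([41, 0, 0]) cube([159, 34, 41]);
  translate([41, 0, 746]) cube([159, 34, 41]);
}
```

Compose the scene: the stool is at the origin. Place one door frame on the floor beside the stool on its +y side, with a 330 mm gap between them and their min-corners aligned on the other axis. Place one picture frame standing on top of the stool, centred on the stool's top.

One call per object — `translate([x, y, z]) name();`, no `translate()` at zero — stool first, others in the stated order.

stool();
translate([0, 628, 0]) door_frame();
translate([31, 132, 409]) picture_frame();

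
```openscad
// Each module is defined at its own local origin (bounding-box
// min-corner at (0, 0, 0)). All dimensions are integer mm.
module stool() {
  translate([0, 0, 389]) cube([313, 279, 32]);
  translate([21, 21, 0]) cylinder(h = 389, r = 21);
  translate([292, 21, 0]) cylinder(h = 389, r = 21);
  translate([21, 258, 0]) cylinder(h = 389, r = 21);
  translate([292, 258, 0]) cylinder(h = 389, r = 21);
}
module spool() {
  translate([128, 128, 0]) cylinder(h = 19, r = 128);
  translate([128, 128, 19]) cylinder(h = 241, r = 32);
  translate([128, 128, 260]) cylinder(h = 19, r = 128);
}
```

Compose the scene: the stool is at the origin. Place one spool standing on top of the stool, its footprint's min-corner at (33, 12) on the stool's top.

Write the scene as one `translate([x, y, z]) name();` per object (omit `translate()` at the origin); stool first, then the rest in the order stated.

stool();
translate([33, 12, 421]) spool();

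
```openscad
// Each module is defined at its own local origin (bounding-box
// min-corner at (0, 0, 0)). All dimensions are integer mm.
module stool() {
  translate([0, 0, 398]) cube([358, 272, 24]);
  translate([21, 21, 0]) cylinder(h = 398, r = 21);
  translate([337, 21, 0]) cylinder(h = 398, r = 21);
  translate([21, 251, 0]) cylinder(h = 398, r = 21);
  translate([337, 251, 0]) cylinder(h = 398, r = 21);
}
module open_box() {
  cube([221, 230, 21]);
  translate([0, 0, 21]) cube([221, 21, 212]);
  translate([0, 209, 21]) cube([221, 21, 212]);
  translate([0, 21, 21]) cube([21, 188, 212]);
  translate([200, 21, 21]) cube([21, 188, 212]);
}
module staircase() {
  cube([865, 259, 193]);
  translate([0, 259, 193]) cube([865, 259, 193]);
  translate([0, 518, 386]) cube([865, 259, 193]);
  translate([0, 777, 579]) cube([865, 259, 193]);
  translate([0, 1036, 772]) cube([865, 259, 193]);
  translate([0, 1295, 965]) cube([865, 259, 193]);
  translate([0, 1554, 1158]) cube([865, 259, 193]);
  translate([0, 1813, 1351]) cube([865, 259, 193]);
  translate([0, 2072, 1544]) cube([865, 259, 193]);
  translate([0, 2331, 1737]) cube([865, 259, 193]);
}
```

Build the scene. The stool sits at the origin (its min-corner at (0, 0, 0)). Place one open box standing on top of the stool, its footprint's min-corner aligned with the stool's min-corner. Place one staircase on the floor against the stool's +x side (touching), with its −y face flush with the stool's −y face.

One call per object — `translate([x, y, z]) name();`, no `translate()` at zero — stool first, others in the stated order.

stool();
translate([0, 0, 422]) open_box();
translate([358, 0, 0]) staircase();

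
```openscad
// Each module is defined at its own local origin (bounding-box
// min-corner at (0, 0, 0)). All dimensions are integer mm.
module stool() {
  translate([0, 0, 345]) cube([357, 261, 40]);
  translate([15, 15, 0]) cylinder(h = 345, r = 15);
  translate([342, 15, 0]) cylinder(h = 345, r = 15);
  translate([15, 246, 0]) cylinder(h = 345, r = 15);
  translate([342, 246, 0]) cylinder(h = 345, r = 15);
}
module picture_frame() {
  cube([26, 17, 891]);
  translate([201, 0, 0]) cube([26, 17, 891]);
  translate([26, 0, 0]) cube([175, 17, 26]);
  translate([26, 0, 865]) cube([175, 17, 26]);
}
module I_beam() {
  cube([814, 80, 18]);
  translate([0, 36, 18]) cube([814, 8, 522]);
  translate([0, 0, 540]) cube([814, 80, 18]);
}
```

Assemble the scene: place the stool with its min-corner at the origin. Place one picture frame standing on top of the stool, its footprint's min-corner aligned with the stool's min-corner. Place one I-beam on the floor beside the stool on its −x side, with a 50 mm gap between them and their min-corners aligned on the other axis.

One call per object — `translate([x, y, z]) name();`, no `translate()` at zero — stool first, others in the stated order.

stool();
translate([0, 0, 385]) picture_frame();
translate([-864, 0, 0]) I_beam();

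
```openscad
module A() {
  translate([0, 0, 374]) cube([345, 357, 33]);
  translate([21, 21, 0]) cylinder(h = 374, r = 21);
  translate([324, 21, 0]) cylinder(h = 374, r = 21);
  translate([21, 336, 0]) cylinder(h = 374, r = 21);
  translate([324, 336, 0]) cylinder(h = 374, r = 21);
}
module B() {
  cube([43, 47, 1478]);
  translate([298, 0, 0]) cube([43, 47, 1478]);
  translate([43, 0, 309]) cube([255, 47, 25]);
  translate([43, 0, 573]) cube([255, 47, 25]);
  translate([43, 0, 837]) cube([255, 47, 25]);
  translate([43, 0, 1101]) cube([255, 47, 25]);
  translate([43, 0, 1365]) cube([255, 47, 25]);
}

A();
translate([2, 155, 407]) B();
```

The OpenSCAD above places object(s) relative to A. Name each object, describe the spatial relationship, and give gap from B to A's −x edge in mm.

The ladder's min-x is at 2; the stool's min-x is 0; gap = 2 mm.

A is a stool. B is a ladder. The ladder is on top of the stool, centred. The gap from the ladder to the stool's −x edge is 2 mm.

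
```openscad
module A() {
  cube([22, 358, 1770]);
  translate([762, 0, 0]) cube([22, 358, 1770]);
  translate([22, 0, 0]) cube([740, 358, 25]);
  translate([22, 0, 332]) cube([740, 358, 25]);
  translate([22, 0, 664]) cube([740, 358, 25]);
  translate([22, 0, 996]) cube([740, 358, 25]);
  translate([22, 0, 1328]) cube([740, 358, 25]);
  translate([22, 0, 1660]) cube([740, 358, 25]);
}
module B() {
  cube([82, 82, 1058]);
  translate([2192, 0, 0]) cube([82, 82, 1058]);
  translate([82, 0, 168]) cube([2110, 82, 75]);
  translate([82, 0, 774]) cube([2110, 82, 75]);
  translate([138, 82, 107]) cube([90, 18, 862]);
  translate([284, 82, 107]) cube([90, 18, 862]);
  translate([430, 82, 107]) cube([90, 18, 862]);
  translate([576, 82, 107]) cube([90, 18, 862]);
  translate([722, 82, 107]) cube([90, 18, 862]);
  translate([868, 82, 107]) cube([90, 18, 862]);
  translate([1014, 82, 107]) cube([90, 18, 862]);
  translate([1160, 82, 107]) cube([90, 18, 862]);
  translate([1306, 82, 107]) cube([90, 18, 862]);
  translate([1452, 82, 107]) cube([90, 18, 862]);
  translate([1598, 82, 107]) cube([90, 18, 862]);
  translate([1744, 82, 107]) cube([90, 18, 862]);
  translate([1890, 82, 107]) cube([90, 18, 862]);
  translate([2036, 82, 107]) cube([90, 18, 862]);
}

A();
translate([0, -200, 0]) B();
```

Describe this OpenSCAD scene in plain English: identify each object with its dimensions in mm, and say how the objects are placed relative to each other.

A is a bookshelf 784 mm wide overall, 358 mm deep and 1770 mm tall. The two sides are 22 mm thick vertical panels. 6 horizontal shelves of 25 mm thickness span between the inner faces of the sides; the lowest shelf sits on the floor and shelves are stacked with a clear vertical gap of 307 mm between each pair.

B is a fence section. Two 82×82 mm posts, 1058 mm tall, stand on the floor with a clear span of 2110 mm between their inner faces. Two horizontal rails of 82×75 mm section span the gap between the posts with their undersides at z = 168 mm and z = 774 mm, flush with the posts' −y face. 14 pickets, each 90 mm wide, 18 mm thick and 862 mm tall, are fixed to the +y face of the rails with their bottoms at z = 107 mm, evenly spaced across the span with equal gaps (rounded down to the nearest mm) at the −x end and between each pair — any rounding remainder accumulates at the +x end.

The fence section is on the floor beside the bookshelf on its −y side.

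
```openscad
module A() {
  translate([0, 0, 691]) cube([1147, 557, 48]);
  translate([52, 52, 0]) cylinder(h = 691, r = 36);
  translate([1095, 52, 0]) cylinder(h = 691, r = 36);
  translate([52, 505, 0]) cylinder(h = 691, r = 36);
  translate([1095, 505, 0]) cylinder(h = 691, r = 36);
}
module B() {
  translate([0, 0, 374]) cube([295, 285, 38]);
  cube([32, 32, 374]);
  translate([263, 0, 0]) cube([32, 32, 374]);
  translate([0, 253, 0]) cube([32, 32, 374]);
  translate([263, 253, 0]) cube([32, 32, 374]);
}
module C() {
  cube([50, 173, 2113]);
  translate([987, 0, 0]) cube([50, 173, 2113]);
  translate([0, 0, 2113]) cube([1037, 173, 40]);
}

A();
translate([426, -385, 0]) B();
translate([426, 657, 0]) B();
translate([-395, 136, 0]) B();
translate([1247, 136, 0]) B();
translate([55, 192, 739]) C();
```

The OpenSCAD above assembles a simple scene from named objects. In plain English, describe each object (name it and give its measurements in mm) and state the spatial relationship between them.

A is a table: top 1147 mm (x) × 557 mm (y), 48 mm thick, upper face at z = 739 mm, on four round legs of 72 mm diameter, each leg's bounding box inset 16 mm from the nearest pair of top edges, running from z = 0 to the bottom of the top.

B is a simple wooden stool: a rectangular seat 295 mm (x) by 285 mm (y), 38 mm thick, top face at z = 412 mm, on four square legs, each 32×32 mm in cross-section. The legs rest on z = 0, each flush with a corner of the seat.

C is a door frame. The clear opening is 937 mm wide and 2113 mm high. Two 50 mm wide jambs, 173 mm deep, stand either side of the opening from the floor to the top of the opening. A 40 mm thick head sits across the top of both jambs, spanning the full outside width of the frame.

Four stools sit around the table at the −y, +y, −x, +x sides. The door frame is on top of the table, centred.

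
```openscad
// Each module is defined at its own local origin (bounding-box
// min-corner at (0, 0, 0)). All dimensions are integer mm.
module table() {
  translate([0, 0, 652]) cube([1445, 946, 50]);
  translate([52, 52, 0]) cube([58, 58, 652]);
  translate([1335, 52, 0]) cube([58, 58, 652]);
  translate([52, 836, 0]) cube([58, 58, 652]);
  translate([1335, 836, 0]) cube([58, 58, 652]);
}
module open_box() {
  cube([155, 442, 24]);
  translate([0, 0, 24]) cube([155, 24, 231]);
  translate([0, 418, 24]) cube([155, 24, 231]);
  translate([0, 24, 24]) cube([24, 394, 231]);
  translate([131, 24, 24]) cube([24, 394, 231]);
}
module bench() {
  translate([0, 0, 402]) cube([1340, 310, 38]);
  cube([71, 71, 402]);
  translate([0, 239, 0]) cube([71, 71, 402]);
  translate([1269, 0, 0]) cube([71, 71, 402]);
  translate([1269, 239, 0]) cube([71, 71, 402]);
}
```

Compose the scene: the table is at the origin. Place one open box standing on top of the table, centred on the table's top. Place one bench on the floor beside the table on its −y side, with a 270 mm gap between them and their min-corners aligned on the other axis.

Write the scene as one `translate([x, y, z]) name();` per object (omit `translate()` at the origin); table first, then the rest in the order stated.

table();
translate([645, 252, 702]) open_box();
translate([0, -580, 0]) bench();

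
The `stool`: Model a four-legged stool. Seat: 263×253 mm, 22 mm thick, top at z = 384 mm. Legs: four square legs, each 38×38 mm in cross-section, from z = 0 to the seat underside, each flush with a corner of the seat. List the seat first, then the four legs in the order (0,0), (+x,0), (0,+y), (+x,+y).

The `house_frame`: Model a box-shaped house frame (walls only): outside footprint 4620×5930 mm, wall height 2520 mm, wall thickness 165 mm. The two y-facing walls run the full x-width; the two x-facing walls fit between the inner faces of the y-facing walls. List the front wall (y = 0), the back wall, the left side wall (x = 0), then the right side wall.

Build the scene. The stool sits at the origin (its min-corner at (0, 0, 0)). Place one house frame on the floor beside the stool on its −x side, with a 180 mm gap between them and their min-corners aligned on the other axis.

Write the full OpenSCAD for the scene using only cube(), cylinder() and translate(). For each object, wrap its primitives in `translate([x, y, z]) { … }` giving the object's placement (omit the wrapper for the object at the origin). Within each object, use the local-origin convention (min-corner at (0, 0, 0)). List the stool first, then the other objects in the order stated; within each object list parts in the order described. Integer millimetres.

translate([0, 0, 362]) cube([263, 253, 22]);
cube([38, 38, 362]);
translate([225, 0, 0]) cube([38, 38, 362]);
translate([0, 215, 0]) cube([38, 38, 362]);
translate([225, 215, 0]) cube([38, 38, 362]);
translate([-4800, 0, 0]) {
  cube([4620, 165, 2520]);
  translate([0, 5765, 0]) cube([4620, 165, 2520]);
  translate([0, 165, 0]) cube([165, 5600, 2520]);
  translate([4455, 165, 0]) cube([165, 5600, 2520]);
}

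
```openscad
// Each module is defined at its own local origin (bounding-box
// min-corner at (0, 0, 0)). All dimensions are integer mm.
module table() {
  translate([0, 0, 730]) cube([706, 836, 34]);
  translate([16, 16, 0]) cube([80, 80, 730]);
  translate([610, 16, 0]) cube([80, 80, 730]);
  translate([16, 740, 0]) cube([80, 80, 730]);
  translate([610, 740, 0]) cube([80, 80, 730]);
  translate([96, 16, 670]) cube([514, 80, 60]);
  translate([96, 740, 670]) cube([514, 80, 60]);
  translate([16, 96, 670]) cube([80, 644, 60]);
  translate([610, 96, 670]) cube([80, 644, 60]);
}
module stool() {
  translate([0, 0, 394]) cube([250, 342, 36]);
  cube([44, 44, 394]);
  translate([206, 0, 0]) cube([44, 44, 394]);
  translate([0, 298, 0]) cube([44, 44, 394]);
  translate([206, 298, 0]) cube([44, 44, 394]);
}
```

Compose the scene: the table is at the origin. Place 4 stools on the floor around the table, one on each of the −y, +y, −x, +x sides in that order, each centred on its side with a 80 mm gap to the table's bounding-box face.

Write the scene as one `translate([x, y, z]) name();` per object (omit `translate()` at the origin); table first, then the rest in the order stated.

table();
translate([228, -422, 0]) stool();
translate([228, 916, 0]) stool();
translate([-330, 247, 0]) stool();
translate([786, 247, 0]) stool();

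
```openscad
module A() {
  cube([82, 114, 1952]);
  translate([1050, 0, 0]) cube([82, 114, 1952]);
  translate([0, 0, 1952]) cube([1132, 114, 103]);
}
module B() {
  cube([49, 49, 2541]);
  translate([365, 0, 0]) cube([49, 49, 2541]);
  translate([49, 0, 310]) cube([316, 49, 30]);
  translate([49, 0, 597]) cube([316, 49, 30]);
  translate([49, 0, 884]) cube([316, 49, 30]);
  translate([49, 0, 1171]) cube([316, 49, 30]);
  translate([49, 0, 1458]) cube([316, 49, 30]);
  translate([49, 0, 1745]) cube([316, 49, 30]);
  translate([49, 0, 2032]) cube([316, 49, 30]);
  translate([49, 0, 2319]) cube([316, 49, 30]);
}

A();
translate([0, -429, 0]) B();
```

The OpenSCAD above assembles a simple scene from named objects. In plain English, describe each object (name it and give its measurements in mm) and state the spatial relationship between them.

A is a door frame. The clear opening is 968 mm wide and 1952 mm high. Two 82 mm wide jambs, 114 mm deep, stand either side of the opening from the floor to the top of the opening. A 103 mm thick head sits across the top of both jambs, spanning the full outside width of the frame.

B is a wooden ladder with two side rails of 49×49 mm section and 2541 mm height, set 414 mm apart overall. Between them run 8 rectangular rungs (49 mm deep, 30 mm thick), front faces flush with the rails' −y face. The bottom of the first rung is 310 mm above the floor and each subsequent rung is 287 mm higher than the one below.

The ladder is on the floor beside the door frame on its −y side.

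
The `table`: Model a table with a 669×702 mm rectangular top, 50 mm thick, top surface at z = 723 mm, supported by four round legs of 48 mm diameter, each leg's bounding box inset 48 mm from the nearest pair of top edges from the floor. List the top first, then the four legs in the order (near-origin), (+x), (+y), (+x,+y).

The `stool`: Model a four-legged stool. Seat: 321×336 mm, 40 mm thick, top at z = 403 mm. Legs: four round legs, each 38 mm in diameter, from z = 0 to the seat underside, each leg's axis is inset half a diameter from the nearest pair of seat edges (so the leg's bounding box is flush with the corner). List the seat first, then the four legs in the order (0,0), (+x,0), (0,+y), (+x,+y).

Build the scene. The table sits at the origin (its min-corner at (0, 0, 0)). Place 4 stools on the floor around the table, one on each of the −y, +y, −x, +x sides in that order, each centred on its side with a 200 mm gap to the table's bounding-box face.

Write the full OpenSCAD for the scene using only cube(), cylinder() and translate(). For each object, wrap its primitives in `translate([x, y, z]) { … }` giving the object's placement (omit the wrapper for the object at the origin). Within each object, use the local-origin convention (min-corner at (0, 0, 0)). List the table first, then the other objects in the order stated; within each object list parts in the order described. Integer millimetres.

translate([0, 0, 673]) cube([669, 702, 50]);
translate([72, 72, 0]) cylinder(h = 673, r = 24);
translate([597, 72, 0]) cylinder(h = 673, r = 24);
translate([72, 630, 0]) cylinder(h = 673, r = 24);
translate([597, 630, 0]) cylinder(h = 673, r = 24);
translate([174, -536, 0]) {
  translate([0, 0, 363]) cube([321, 336, 40]);
  translate([19, 19, 0]) cylinder(h = 363, r = 19);
  translate([302, 19, 0]) cylinder(h = 363, r = 19);
  translate([19, 317, 0]) cylinder(h = 363, r = 19);
  translate([302, 317, 0]) cylinder(h = 363, r = 19);
}
translate([174, 902, 0]) {
  translate([0, 0, 363]) cube([321, 336, 40]);
  translate([19, 19, 0]) cylinder(h = 363, r = 19);
  translate([302, 19, 0]) cylinder(h = 363, r = 19);
  translate([19, 317, 0]) cylinder(h = 363, r = 19);
  translate([302, 317, 0]) cylinder(h = 363, r = 19);
}
translate([-521, 183, 0]) {
  translate([0, 0, 363]) cube([321, 336, 40]);
  translate([19, 19, 0]) cylinder(h = 363, r = 19);
  translate([302, 19, 0]) cylinder(h = 363, r = 19);
  translate([19, 317, 0]) cylinder(h = 363, r = 19);
  translate([302, 317, 0]) cylinder(h = 363, r = 19);
}
translate([869, 183, 0]) {
  translate([0, 0, 363]) cube([321, 336, 40]);
  translate([19, 19, 0]) cylinder(h = 363, r = 19);
  translate([302, 19, 0]) cylinder(h = 363, r = 19);
  translate([19, 317, 0]) cylinder(h = 363, r = 19);
  translate([302, 317, 0]) cylinder(h = 363, r = 19);
}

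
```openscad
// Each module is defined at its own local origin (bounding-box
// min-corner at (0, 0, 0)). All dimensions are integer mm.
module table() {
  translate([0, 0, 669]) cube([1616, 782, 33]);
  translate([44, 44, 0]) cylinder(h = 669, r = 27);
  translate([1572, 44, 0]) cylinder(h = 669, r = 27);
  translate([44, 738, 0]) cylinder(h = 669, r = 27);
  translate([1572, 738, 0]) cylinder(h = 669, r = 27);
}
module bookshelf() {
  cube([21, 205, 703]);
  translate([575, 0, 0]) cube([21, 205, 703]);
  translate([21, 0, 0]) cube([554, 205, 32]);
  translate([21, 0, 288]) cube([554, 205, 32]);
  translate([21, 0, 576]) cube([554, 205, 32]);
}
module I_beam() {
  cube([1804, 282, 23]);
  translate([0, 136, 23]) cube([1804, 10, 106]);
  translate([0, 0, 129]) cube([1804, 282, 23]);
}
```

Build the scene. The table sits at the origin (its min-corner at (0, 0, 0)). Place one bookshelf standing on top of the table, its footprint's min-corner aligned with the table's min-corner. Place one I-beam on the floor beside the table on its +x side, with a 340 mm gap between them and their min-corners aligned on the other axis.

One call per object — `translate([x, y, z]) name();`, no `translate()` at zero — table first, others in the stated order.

table();
translate([0, 0, 702]) bookshelf();
translate([1956, 0, 0]) I_beam();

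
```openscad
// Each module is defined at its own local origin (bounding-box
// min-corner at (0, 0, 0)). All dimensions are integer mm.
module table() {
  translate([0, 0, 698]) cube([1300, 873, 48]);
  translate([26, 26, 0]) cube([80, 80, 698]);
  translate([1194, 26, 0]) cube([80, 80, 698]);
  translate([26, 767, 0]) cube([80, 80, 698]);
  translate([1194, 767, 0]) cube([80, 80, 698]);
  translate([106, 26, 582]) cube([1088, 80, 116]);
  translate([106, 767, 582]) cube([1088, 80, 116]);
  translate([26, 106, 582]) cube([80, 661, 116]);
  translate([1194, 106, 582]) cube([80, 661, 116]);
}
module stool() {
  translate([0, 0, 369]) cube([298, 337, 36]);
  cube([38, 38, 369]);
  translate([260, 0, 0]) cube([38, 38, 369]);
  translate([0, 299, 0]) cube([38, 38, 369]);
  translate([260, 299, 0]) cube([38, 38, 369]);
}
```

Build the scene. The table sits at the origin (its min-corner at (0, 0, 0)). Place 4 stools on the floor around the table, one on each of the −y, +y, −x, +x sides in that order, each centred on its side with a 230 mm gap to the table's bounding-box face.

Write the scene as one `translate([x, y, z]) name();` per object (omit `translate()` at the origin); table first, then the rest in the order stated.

table();
translate([501, -567, 0]) stool();
translate([501, 1103, 0]) stool();
translate([-528, 268, 0]) stool();
translate([1530, 268, 0]) stool();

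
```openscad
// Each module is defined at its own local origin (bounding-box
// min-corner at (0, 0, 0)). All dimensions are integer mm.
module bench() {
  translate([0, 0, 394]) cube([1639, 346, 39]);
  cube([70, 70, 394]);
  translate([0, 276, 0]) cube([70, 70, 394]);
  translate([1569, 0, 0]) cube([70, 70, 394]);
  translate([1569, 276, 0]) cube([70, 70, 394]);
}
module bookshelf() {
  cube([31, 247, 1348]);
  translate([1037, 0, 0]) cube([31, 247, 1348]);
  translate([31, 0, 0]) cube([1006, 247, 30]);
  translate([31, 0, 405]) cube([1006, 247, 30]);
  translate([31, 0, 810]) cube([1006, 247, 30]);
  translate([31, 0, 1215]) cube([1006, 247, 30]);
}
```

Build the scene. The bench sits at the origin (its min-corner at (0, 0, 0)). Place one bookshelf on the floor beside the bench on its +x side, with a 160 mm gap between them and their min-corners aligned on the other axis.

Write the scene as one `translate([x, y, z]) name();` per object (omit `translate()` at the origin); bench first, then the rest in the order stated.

bench();
translate([1799, 0, 0]) bookshelf();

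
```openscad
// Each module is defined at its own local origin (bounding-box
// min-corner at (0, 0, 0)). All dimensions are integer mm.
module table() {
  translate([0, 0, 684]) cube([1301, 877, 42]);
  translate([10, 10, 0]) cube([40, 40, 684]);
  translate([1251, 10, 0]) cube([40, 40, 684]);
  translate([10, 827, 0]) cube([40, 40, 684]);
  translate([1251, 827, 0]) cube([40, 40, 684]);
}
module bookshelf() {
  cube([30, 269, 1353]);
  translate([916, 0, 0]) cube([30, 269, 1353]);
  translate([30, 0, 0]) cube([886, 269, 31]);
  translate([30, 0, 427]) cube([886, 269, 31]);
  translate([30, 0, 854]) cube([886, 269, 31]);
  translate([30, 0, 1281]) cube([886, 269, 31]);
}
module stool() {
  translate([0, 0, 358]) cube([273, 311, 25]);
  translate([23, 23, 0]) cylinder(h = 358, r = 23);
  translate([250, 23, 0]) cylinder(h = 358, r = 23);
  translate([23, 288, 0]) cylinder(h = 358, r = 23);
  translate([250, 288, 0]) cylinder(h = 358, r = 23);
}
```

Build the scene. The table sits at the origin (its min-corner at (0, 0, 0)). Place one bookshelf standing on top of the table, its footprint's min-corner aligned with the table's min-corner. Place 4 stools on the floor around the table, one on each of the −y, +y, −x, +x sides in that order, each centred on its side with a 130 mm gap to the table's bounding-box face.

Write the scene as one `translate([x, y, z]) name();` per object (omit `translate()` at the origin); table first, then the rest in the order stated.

table();
translate([0, 0, 726]) bookshelf();
translate([514, -441, 0]) stool();
translate([514, 1007, 0]) stool();
translate([-403, 283, 0]) stool();
translate([1431, 283, 0]) stool();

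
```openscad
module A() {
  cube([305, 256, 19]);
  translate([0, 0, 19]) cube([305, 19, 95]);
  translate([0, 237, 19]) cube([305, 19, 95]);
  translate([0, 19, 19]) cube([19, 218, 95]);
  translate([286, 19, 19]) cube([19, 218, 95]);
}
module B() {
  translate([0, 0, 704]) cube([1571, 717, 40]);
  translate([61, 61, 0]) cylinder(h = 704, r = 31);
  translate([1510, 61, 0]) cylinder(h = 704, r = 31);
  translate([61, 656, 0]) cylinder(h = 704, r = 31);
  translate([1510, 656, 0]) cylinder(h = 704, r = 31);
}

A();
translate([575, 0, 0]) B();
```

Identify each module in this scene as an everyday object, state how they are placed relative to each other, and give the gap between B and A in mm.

The table's nearest face is 270 mm from the open box's +x face.

A is an open box. B is a table. The table is on the floor beside the open box on its +x side. The gap between the table and the open box is 270 mm.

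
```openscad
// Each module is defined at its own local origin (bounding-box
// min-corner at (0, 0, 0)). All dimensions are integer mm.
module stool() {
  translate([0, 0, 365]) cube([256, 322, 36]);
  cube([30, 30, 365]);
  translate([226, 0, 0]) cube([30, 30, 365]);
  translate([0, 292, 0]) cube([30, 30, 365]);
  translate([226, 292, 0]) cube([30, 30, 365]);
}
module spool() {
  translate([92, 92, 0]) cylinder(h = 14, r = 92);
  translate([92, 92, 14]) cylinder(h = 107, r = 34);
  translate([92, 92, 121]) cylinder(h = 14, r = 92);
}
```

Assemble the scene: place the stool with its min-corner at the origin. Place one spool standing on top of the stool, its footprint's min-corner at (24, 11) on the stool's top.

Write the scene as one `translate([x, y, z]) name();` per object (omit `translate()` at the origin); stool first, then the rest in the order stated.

stool();
translate([24, 11, 401]) spool();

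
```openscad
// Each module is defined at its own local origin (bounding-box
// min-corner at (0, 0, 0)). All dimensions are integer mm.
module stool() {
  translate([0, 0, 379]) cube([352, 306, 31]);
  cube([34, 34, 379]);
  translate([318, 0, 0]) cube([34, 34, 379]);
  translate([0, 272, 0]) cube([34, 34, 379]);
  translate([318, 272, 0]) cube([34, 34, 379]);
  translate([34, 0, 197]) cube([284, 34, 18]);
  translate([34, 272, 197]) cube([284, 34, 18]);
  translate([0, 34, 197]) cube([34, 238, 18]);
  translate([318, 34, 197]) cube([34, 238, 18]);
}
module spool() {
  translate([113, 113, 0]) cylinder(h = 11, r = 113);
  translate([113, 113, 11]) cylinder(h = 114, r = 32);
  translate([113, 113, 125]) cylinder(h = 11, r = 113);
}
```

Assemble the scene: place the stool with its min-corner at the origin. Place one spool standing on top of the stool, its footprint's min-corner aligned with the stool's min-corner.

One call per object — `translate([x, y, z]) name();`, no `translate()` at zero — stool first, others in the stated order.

stool();
translate([0, 0, 410]) spool();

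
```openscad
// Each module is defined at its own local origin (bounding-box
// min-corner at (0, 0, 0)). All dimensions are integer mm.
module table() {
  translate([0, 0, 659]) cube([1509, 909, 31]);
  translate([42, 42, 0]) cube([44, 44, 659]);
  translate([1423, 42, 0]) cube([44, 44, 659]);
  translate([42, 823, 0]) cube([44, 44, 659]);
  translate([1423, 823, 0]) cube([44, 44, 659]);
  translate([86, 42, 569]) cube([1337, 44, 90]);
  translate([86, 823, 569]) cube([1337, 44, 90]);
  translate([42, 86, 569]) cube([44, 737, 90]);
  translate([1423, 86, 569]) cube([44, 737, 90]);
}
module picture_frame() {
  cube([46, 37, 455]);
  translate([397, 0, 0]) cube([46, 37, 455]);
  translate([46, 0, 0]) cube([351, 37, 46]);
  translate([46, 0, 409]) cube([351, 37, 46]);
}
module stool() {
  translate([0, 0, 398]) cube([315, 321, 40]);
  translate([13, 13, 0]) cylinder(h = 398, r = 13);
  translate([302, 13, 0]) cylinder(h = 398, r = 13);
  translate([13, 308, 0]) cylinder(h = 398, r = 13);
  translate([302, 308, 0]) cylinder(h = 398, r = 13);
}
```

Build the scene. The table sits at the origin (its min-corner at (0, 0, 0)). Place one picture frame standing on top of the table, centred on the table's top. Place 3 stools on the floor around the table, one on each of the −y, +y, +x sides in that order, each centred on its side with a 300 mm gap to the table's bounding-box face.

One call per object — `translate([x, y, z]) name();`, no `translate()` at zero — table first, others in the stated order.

table();
translate([533, 436, 690]) picture_frame();
translate([597, -621, 0]) stool();
translate([597, 1209, 0]) stool();
translate([1809, 294, 0]) stool();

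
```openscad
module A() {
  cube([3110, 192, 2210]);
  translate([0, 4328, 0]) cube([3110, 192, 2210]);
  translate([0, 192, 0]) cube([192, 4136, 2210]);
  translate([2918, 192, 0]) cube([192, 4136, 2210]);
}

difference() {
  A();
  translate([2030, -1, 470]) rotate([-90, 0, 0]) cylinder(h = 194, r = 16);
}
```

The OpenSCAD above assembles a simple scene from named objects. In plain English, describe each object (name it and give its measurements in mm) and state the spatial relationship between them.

A is the wall frame of a small rectangular building: four walls, each 2210 mm tall and 192 mm thick, enclosing a footprint 3110 mm (x) by 4520 mm (y) outside-to-outside, with no floor or roof. The front and back walls (the −y and +y sides) span the full width; the two side walls fit between them.

The house frame has a circular hole of radius 16 mm through its front wall, centred at (x = 2030, z = 470).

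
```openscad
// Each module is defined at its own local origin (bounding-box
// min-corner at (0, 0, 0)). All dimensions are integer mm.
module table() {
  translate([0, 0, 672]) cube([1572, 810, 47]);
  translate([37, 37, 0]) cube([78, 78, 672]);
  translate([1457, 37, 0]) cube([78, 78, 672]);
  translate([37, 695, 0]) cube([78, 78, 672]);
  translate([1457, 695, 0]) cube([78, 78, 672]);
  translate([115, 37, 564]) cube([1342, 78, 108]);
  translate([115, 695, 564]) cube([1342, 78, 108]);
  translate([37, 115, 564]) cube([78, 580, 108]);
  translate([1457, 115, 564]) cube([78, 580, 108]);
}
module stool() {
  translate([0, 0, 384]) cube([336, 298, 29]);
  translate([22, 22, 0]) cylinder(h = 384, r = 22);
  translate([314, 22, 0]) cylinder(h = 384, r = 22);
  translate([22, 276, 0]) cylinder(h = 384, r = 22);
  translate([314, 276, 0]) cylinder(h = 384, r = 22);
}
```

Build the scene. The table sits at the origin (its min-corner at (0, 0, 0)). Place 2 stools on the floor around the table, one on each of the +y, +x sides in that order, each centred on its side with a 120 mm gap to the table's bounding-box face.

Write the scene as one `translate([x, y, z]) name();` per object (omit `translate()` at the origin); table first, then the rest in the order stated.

table();
translate([618, 930, 0]) stool();
translate([1692, 256, 0]) stool();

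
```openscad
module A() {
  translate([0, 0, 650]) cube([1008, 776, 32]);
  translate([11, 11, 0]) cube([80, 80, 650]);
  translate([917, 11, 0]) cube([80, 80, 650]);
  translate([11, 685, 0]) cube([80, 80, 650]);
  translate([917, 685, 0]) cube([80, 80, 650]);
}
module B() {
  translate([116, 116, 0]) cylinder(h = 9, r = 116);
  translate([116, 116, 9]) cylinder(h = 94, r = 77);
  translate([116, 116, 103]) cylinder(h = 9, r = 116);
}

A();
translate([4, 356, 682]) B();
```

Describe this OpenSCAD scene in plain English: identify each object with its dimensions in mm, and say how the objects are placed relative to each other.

A is a rectangular dining table. The top is 1008×776×32 mm with its upper surface at z = 682 mm. It stands on four 80×80 mm square legs, each inset 11 mm from the nearest pair of top edges, running from the floor to the underside of the top.

B is a spool: two coaxial disc flanges of radius 116 mm and thickness 9 mm, joined by a core cylinder of radius 77 mm and height 94 mm. The lower flange rests on z = 0 and the three cylinders share a vertical axis.

The spool is on top of the table.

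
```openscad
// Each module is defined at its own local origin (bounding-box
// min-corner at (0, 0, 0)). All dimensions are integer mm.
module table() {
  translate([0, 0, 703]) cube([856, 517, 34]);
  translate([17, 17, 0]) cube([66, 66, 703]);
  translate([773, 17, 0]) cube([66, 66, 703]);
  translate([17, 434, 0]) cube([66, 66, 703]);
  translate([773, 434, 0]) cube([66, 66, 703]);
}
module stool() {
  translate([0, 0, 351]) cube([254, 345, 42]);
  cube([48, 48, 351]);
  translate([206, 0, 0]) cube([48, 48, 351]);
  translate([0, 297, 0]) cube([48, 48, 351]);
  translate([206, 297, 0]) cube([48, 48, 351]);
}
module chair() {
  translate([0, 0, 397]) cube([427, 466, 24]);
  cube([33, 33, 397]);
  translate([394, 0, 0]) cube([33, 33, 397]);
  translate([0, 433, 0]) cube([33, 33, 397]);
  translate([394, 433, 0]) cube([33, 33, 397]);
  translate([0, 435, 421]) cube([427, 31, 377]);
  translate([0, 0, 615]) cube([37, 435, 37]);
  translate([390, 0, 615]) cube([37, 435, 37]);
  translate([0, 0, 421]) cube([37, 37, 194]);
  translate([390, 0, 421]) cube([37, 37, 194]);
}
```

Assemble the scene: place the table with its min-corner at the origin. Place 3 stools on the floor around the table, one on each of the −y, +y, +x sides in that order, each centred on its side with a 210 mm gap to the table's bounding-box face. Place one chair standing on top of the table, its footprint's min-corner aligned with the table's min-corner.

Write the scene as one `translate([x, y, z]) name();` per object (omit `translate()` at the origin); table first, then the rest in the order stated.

table();
translate([301, -555, 0]) stool();
translate([301, 727, 0]) stool();
translate([1066, 86, 0]) stool();
translate([0, 0, 737]) chair();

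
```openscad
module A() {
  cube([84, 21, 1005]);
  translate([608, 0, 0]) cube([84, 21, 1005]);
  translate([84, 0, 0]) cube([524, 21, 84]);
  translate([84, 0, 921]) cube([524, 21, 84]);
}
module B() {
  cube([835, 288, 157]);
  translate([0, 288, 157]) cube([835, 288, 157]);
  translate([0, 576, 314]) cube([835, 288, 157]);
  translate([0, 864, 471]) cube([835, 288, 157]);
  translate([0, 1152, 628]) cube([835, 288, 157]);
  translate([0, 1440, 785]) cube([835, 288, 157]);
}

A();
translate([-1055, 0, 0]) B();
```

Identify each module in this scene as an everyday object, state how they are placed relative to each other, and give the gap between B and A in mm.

A is a picture frame. B is a staircase. The staircase is on the floor beside the picture frame on its −x side. The gap between the staircase and the picture frame is 220 mm.

The staircase's nearest face is 220 mm from the picture frame's −x face.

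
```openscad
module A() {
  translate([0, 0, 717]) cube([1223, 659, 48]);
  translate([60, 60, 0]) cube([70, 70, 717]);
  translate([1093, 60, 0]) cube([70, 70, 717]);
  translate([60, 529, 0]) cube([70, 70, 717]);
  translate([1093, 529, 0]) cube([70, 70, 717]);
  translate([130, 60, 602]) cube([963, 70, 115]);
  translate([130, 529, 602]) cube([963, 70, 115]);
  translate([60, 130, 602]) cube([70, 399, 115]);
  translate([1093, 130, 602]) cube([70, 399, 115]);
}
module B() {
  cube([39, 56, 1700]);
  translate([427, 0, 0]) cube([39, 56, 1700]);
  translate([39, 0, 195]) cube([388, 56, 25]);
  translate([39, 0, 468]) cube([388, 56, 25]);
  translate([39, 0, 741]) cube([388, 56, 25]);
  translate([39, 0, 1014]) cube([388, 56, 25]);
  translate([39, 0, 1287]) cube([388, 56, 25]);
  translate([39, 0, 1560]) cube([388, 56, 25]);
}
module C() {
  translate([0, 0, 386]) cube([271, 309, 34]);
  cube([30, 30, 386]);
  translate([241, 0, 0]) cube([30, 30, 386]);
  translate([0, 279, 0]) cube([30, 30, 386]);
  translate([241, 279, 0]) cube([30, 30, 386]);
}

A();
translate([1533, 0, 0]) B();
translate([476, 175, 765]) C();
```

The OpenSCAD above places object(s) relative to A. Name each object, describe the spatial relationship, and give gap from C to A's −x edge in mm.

A is a table. B is a ladder. C is a stool. The ladder is on the floor beside the table on its +x side. The stool is on top of the table, centred. The gap from the stool to the table's −x edge is 476 mm.

The stool's min-x is at 476; the table's min-x is 0; gap = 476 mm.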